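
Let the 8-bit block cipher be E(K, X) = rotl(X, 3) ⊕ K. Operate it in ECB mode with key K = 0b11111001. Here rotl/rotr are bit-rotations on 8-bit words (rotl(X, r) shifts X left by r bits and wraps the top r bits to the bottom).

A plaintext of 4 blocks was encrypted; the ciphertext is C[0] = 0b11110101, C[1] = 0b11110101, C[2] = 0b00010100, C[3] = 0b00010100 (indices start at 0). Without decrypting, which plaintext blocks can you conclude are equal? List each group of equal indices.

P[0] = P[1]; P[2] = P[3]

ECB encrypts each block independently with the same key, so equal ciphertext blocks imply equal plaintext blocks.
C[0] = C[1] = 0b11110101, so P[0] = P[1].
C[2] = C[3] = 0b00010100, so P[2] = P[3].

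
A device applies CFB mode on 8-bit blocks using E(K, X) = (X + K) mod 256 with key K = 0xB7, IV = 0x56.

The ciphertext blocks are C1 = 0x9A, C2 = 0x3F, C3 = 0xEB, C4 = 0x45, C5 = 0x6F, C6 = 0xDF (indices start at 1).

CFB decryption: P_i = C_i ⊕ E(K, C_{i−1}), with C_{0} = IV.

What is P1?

P1: E(K, 0x56) = 0x0D; 0x9A ⊕ 0x0D = 0x97.

P1 = 0x97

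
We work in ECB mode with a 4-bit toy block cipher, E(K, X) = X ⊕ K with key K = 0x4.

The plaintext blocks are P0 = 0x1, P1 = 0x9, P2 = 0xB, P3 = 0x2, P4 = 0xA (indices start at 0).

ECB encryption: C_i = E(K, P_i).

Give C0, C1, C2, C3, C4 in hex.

C0 = 0x5, C1 = 0xD, C2 = 0xF, C3 = 0x6, C4 = 0xE

C0: E(K, 0x1) = 0x5.
C1: E(K, 0x9) = 0xD.
C2: E(K, 0xB) = 0xF.
C3: E(K, 0x2) = 0x6.
C4: E(K, 0xA) = 0xE.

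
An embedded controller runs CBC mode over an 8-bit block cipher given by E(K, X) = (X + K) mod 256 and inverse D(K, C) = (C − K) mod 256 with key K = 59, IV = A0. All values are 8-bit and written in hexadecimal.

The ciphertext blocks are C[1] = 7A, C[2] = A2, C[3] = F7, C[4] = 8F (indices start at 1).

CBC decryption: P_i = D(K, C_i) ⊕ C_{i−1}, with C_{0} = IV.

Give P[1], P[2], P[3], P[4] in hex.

P[1] = 81, P[2] = 33, P[3] = 3C, P[4] = C1

P[1]: D(K, 7A) = 21; 21 ⊕ A0 = 81.
P[2]: D(K, A2) = 49; 49 ⊕ 7A = 33.
P[3]: D(K, F7) = 9E; 9E ⊕ A2 = 3C.
P[4]: D(K, 8F) = 36; 36 ⊕ F7 = C1.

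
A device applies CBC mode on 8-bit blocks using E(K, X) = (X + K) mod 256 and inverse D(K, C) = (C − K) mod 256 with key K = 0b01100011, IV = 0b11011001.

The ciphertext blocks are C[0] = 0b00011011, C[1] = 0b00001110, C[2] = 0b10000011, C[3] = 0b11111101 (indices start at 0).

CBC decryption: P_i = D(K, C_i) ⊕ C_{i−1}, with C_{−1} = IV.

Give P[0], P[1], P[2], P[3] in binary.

P[0] = 0b01100001, P[1] = 0b10110000, P[2] = 0b00101110, P[3] = 0b00011001

P[0]: D(K, 0b00011011) = 0b10111000; 0b10111000 ⊕ 0b11011001 = 0b01100001.
P[1]: D(K, 0b00001110) = 0b10101011; 0b10101011 ⊕ 0b00011011 = 0b10110000.
P[2]: D(K, 0b10000011) = 0b00100000; 0b00100000 ⊕ 0b00001110 = 0b00101110.
P[3]: D(K, 0b11111101) = 0b10011010; 0b10011010 ⊕ 0b10000011 = 0b00011001.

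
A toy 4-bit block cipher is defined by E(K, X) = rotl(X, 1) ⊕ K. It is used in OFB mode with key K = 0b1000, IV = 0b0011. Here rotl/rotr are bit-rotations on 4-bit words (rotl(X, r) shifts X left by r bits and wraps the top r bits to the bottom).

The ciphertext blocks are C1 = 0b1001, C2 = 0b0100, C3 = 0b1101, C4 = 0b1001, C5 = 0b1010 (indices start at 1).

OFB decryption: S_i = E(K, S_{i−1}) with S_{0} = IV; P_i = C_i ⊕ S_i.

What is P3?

P1: S = E(K, 0b0011) = 0b1110; 0b1001 ⊕ 0b1110 = 0b0111.
P2: S = E(K, 0b1110) = 0b0101; 0b0100 ⊕ 0b0101 = 0b0001.
P3: S = E(K, 0b0101) = 0b0010; 0b1101 ⊕ 0b0010 = 0b1111.

P3 = 0b1111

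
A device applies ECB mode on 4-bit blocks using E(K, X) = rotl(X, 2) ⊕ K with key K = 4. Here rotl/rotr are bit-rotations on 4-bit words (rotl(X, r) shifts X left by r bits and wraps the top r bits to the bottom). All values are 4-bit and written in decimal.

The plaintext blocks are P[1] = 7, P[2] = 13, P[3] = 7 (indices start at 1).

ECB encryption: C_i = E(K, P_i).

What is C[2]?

C[2]: E(K, 13) = 3.

C[2] = 3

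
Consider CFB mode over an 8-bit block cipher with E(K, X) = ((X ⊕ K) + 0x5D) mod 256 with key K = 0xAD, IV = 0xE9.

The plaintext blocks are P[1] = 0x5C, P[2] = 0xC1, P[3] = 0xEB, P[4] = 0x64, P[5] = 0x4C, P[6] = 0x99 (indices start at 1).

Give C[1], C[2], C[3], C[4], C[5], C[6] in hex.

C[1] = 0xFD, C[2] = 0x6C, C[3] = 0xF5, C[4] = 0xD1, C[5] = 0x95, C[6] = 0x0C

CFB encryption: C_i = P_i ⊕ E(K, C_{i−1}), with C_{0} = IV.
C[1]: E(K, 0xE9) = 0xA1; 0x5C ⊕ 0xA1 = 0xFD.
C[2]: E(K, 0xFD) = 0xAD; 0xC1 ⊕ 0xAD = 0x6C.
C[3]: E(K, 0x6C) = 0x1E; 0xEB ⊕ 0x1E = 0xF5.
C[4]: E(K, 0xF5) = 0xB5; 0x64 ⊕ 0xB5 = 0xD1.
C[5]: E(K, 0xD1) = 0xD9; 0x4C ⊕ 0xD9 = 0x95.
C[6]: E(K, 0x95) = 0x95; 0x99 ⊕ 0x95 = 0x0C.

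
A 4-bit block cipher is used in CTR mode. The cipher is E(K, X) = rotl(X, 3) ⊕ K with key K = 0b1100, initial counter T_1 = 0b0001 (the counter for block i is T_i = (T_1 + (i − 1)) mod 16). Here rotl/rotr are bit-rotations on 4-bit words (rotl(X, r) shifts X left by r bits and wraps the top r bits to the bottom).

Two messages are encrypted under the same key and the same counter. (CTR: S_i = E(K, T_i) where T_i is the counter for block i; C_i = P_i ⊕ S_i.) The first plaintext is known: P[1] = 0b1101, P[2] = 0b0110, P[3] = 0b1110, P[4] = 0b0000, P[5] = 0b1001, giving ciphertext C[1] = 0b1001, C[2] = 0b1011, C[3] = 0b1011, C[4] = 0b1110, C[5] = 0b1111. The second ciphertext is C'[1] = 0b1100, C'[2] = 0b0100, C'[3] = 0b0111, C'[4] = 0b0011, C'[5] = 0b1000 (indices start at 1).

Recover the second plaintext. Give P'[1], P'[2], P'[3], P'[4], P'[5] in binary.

P'[1] = 0b1000, P'[2] = 0b1001, P'[3] = 0b0010, P'[4] = 0b1101, P'[5] = 0b1110

In CTR with a reused counter, both messages share the same keystream S_i, so C_i ⊕ C'_i = P_i ⊕ P'_i and thus P'_i = P_i ⊕ C_i ⊕ C'_i.
P'[1]: 0b1101 ⊕ 0b1001 ⊕ 0b1100 = 0b1000.
P'[2]: 0b0110 ⊕ 0b1011 ⊕ 0b0100 = 0b1001.
P'[3]: 0b1110 ⊕ 0b1011 ⊕ 0b0111 = 0b0010.
P'[4]: 0b0000 ⊕ 0b1110 ⊕ 0b0011 = 0b1101.
P'[5]: 0b1001 ⊕ 0b1111 ⊕ 0b1000 = 0b1110.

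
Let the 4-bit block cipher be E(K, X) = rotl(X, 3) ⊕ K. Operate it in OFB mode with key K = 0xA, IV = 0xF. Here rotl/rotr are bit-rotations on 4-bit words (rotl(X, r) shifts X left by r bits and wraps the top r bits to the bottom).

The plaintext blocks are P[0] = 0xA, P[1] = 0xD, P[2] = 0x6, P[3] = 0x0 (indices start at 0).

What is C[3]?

C[3] = 0xF

OFB encryption: S_i = E(K, S_{i−1}) with S_{−1} = IV; C_i = P_i ⊕ S_i.
C[0]: S = E(K, 0xF) = 0x5; 0xA ⊕ 0x5 = 0xF.
C[1]: S = E(K, 0x5) = 0x0; 0xD ⊕ 0x0 = 0xD.
C[2]: S = E(K, 0x0) = 0xA; 0x6 ⊕ 0xA = 0xC.
C[3]: S = E(K, 0xA) = 0xF; 0x0 ⊕ 0xF = 0xF.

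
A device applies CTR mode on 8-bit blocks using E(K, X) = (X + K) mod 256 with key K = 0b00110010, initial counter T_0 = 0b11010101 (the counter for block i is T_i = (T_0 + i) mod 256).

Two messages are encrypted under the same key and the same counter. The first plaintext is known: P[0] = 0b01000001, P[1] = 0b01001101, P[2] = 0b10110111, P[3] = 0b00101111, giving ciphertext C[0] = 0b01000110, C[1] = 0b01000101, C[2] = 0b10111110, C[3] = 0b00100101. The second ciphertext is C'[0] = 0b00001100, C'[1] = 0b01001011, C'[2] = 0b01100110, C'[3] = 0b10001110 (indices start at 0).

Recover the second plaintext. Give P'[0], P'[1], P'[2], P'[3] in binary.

P'[0] = 0b00001011, P'[1] = 0b01000011, P'[2] = 0b01101111, P'[3] = 0b10000100

In CTR with a reused counter, both messages share the same keystream S_i, so C_i ⊕ C'_i = P_i ⊕ P'_i and thus P'_i = P_i ⊕ C_i ⊕ C'_i.
P'[0]: 0b01000001 ⊕ 0b01000110 ⊕ 0b00001100 = 0b00001011.
P'[1]: 0b01001101 ⊕ 0b01000101 ⊕ 0b01001011 = 0b01000011.
P'[2]: 0b10110111 ⊕ 0b10111110 ⊕ 0b01100110 = 0b01101111.
P'[3]: 0b00101111 ⊕ 0b00100101 ⊕ 0b10001110 = 0b10000100.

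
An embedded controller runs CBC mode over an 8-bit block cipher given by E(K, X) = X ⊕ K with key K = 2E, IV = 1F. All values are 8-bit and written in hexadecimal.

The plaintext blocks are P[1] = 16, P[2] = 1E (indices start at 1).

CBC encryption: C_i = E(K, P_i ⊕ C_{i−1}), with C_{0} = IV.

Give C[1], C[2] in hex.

C[1]: P[1] ⊕ 1F = 09; E(K, 09) = 27.
C[2]: P[2] ⊕ 27 = 39; E(K, 39) = 17.

C[1] = 27, C[2] = 17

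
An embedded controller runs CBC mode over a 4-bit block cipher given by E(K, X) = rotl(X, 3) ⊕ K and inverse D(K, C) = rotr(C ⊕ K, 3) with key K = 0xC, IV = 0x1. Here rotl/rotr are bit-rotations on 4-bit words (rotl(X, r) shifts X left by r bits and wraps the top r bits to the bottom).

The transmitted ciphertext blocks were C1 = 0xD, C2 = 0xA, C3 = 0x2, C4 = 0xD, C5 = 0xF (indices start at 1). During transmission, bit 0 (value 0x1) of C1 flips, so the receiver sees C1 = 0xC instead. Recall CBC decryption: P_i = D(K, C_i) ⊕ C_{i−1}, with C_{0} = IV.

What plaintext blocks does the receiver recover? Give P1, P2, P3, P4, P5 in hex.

P1 = 0x1, P2 = 0x0, P3 = 0x7, P4 = 0x0, P5 = 0xB

Only C1 changed, to 0xC. In CBC, a change in C_i garbles P_i and flips the same bit in P_{i+1}. Decrypting the received ciphertext:
P1: D(K, 0xC) = 0x0; 0x0 ⊕ 0x1 = 0x1.
P2: D(K, 0xA) = 0xC; 0xC ⊕ 0xC = 0x0.
P3: D(K, 0x2) = 0xD; 0xD ⊕ 0xA = 0x7.
P4: D(K, 0xD) = 0x2; 0x2 ⊕ 0x2 = 0x0.
P5: D(K, 0xF) = 0x6; 0x6 ⊕ 0xD = 0xB.
Blocks that differ from the original plaintext: P1, P2.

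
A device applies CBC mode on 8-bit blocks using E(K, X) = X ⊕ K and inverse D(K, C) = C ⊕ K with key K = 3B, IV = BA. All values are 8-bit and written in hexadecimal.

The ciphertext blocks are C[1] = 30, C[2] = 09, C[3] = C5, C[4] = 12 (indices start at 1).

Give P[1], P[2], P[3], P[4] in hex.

CBC decryption: P_i = D(K, C_i) ⊕ C_{i−1}, with C_{0} = IV.
P[1]: D(K, 30) = 0B; 0B ⊕ BA = B1.
P[2]: D(K, 09) = 32; 32 ⊕ 30 = 02.
P[3]: D(K, C5) = FE; FE ⊕ 09 = F7.
P[4]: D(K, 12) = 29; 29 ⊕ C5 = EC.

P[1] = B1, P[2] = 02, P[3] = F7, P[4] = EC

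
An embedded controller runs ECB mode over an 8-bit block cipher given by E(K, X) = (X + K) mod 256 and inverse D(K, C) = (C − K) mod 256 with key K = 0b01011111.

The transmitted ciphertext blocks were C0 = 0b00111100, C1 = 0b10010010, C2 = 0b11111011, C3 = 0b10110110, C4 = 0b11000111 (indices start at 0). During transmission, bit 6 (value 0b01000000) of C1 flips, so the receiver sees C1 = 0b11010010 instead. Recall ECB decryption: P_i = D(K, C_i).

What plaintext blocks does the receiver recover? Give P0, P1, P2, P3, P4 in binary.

Only C1 changed, to 0b11010010. In ECB, a change in C_i affects only P_i. Decrypting the received ciphertext:
P0: D(K, 0b00111100) = 0b11011101.
P1: D(K, 0b11010010) = 0b01110011.
P2: D(K, 0b11111011) = 0b10011100.
P3: D(K, 0b10110110) = 0b01010111.
P4: D(K, 0b11000111) = 0b01101000.
Blocks that differ from the original plaintext: P1.

P0 = 0b11011101, P1 = 0b01110011, P2 = 0b10011100, P3 = 0b01010111, P4 = 0b01101000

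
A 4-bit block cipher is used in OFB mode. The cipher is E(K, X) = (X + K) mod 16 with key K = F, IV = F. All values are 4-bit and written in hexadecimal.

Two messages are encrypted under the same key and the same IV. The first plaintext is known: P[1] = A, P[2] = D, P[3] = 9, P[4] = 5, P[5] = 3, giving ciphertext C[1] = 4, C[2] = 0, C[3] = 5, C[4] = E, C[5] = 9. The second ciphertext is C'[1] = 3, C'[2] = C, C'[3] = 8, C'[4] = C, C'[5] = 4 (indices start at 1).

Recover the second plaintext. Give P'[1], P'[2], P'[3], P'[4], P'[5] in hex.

In OFB with a reused IV, both messages share the same keystream S_i, so C_i ⊕ C'_i = P_i ⊕ P'_i and thus P'_i = P_i ⊕ C_i ⊕ C'_i.
P'[1]: A ⊕ 4 ⊕ 3 = D.
P'[2]: D ⊕ 0 ⊕ C = 1.
P'[3]: 9 ⊕ 5 ⊕ 8 = 4.
P'[4]: 5 ⊕ E ⊕ C = 7.
P'[5]: 3 ⊕ 9 ⊕ 4 = E.

P'[1] = D, P'[2] = 1, P'[3] = 4, P'[4] = 7, P'[5] = E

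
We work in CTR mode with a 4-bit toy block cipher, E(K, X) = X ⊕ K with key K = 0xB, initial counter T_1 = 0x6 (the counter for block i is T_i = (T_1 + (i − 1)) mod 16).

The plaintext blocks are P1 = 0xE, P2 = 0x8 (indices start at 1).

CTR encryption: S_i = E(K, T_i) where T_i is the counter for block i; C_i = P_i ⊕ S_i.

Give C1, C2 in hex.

C1: T = 0x6, S = E(K, T) = 0xD; 0xE ⊕ 0xD = 0x3.
C2: T = 0x7, S = E(K, T) = 0xC; 0x8 ⊕ 0xC = 0x4.

C1 = 0x3, C2 = 0x4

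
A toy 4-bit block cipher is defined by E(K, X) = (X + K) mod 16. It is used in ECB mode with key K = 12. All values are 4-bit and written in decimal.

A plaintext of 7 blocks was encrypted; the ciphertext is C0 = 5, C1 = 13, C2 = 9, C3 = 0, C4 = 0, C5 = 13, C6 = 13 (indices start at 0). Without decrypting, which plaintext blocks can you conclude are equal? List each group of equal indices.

P1 = P5 = P6; P3 = P4

ECB encrypts each block independently with the same key, so equal ciphertext blocks imply equal plaintext blocks.
C1 = C5 = C6 = 13, so P1 = P5 = P6.
C3 = C4 = 0, so P3 = P4.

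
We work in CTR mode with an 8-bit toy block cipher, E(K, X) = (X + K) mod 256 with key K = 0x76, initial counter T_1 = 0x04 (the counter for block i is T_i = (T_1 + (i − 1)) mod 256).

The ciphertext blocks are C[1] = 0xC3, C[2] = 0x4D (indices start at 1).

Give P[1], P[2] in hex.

P[1] = 0xB9, P[2] = 0x36

CTR decryption: S_i = E(K, T_i) where T_i is the counter for block i; P_i = C_i ⊕ S_i.
P[1]: T = 0x04, S = E(K, T) = 0x7A; 0xC3 ⊕ 0x7A = 0xB9.
P[2]: T = 0x05, S = E(K, T) = 0x7B; 0x4D ⊕ 0x7B = 0x36.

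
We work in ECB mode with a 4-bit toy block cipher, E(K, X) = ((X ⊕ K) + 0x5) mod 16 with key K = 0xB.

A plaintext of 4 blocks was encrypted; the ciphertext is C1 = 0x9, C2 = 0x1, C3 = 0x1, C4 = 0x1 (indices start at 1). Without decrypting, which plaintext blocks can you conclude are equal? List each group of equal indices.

ECB encrypts each block independently with the same key, so equal ciphertext blocks imply equal plaintext blocks.
C2 = C3 = C4 = 0x1, so P2 = P3 = P4.

P2 = P3 = P4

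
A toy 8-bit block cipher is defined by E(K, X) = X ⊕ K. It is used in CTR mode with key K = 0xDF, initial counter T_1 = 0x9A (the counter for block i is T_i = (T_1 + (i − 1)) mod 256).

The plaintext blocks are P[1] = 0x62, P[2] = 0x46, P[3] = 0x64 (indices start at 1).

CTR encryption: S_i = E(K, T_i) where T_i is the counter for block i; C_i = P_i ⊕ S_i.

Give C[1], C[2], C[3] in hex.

C[1] = 0x27, C[2] = 0x02, C[3] = 0x27

C[1]: T = 0x9A, S = E(K, T) = 0x45; 0x62 ⊕ 0x45 = 0x27.
C[2]: T = 0x9B, S = E(K, T) = 0x44; 0x46 ⊕ 0x44 = 0x02.
C[3]: T = 0x9C, S = E(K, T) = 0x43; 0x64 ⊕ 0x43 = 0x27.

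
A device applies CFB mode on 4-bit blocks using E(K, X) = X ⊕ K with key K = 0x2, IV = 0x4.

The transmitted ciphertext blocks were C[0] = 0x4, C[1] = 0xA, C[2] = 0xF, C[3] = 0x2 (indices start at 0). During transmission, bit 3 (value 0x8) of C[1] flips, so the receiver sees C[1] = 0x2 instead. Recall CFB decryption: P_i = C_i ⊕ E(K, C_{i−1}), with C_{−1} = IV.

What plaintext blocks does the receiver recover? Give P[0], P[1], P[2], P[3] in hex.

Only C[1] changed, to 0x2. In CFB, a change in C_i flips the same bit in P_i and garbles P_{i+1}. Decrypting the received ciphertext:
P[0]: E(K, 0x4) = 0x6; 0x4 ⊕ 0x6 = 0x2.
P[1]: E(K, 0x4) = 0x6; 0x2 ⊕ 0x6 = 0x4.
P[2]: E(K, 0x2) = 0x0; 0xF ⊕ 0x0 = 0xF.
P[3]: E(K, 0xF) = 0xD; 0x2 ⊕ 0xD = 0xF.
Blocks that differ from the original plaintext: P[1], P[2].

P[0] = 0x2, P[1] = 0x4, P[2] = 0xF, P[3] = 0xF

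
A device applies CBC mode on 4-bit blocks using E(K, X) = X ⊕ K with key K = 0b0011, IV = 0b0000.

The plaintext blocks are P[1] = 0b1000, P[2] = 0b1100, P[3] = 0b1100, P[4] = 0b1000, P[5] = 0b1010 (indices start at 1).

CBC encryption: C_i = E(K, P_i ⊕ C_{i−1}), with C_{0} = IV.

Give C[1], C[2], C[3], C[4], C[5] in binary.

C[1] = 0b1011, C[2] = 0b0100, C[3] = 0b1011, C[4] = 0b0000, C[5] = 0b1001

C[1]: P[1] ⊕ 0b0000 = 0b1000; E(K, 0b1000) = 0b1011.
C[2]: P[2] ⊕ 0b1011 = 0b0111; E(K, 0b0111) = 0b0100.
C[3]: P[3] ⊕ 0b0100 = 0b1000; E(K, 0b1000) = 0b1011.
C[4]: P[4] ⊕ 0b1011 = 0b0011; E(K, 0b0011) = 0b0000.
C[5]: P[5] ⊕ 0b0000 = 0b1010; E(K, 0b1010) = 0b1001.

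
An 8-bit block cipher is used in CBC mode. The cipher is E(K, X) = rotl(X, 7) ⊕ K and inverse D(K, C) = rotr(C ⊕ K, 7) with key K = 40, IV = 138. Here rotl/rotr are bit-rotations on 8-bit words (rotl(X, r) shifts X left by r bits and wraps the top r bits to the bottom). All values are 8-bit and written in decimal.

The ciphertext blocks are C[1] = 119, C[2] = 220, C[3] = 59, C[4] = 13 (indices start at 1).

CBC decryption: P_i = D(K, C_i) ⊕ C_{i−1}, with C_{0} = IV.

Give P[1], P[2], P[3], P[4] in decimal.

P[1]: D(K, 119) = 190; 190 ⊕ 138 = 52.
P[2]: D(K, 220) = 233; 233 ⊕ 119 = 158.
P[3]: D(K, 59) = 38; 38 ⊕ 220 = 250.
P[4]: D(K, 13) = 74; 74 ⊕ 59 = 113.

P[1] = 52, P[2] = 158, P[3] = 250, P[4] = 113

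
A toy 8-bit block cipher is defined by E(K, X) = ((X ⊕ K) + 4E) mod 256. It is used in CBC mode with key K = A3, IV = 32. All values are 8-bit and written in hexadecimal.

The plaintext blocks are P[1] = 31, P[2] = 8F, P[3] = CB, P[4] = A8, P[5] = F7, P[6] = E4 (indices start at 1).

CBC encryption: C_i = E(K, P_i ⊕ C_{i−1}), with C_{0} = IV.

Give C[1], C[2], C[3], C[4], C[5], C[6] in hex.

C[1] = EE, C[2] = 10, C[3] = C6, C[4] = 1B, C[5] = 9D, C[6] = 28

C[1]: P[1] ⊕ 32 = 03; E(K, 03) = EE.
C[2]: P[2] ⊕ EE = 61; E(K, 61) = 10.
C[3]: P[3] ⊕ 10 = DB; E(K, DB) = C6.
C[4]: P[4] ⊕ C6 = 6E; E(K, 6E) = 1B.
C[5]: P[5] ⊕ 1B = EC; E(K, EC) = 9D.
C[6]: P[6] ⊕ 9D = 79; E(K, 79) = 28.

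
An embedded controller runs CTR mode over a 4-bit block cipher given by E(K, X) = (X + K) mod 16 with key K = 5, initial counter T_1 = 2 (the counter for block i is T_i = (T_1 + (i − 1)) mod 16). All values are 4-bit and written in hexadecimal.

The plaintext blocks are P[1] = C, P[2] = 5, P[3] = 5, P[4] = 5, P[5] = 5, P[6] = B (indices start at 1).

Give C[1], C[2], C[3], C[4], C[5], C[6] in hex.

C[1] = B, C[2] = D, C[3] = C, C[4] = F, C[5] = E, C[6] = 7

CTR encryption: S_i = E(K, T_i) where T_i is the counter for block i; C_i = P_i ⊕ S_i.
C[1]: T = 2, S = E(K, T) = 7; C ⊕ 7 = B.
C[2]: T = 3, S = E(K, T) = 8; 5 ⊕ 8 = D.
C[3]: T = 4, S = E(K, T) = 9; 5 ⊕ 9 = C.
C[4]: T = 5, S = E(K, T) = A; 5 ⊕ A = F.
C[5]: T = 6, S = E(K, T) = B; 5 ⊕ B = E.
C[6]: T = 7, S = E(K, T) = C; B ⊕ C = 7.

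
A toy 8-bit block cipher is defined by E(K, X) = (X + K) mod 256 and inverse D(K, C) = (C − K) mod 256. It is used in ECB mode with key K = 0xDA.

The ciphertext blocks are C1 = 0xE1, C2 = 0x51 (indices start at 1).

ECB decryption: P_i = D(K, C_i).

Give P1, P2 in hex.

P1: D(K, 0xE1) = 0x07.
P2: D(K, 0x51) = 0x77.

P1 = 0x07, P2 = 0x77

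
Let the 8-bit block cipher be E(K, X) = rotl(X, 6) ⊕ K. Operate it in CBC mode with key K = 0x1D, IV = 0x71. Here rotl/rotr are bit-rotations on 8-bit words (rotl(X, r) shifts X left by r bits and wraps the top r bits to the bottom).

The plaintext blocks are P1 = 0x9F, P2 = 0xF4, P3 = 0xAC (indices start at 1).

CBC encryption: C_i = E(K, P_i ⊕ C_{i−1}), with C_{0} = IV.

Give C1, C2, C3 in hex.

C1: P1 ⊕ 0x71 = 0xEE; E(K, 0xEE) = 0xA6.
C2: P2 ⊕ 0xA6 = 0x52; E(K, 0x52) = 0x89.
C3: P3 ⊕ 0x89 = 0x25; E(K, 0x25) = 0x54.

C1 = 0xA6, C2 = 0x89, C3 = 0x54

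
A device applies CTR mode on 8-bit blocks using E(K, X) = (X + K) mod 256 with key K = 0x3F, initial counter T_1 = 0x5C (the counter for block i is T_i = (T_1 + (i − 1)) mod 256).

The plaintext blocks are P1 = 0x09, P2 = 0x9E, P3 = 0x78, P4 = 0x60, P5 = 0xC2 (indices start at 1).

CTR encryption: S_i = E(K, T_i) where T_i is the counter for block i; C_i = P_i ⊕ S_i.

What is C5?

C5 = 0x5D

C1: T = 0x5C, S = E(K, T) = 0x9B; 0x09 ⊕ 0x9B = 0x92.
C2: T = 0x5D, S = E(K, T) = 0x9C; 0x9E ⊕ 0x9C = 0x02.
C3: T = 0x5E, S = E(K, T) = 0x9D; 0x78 ⊕ 0x9D = 0xE5.
C4: T = 0x5F, S = E(K, T) = 0x9E; 0x60 ⊕ 0x9E = 0xFE.
C5: T = 0x60, S = E(K, T) = 0x9F; 0xC2 ⊕ 0x9F = 0x5D.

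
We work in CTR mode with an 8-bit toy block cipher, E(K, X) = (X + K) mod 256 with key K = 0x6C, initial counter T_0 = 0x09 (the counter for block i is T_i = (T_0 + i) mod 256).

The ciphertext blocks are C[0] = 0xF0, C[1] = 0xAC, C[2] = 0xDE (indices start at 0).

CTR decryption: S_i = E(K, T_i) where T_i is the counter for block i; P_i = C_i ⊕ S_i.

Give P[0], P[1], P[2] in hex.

P[0]: T = 0x09, S = E(K, T) = 0x75; 0xF0 ⊕ 0x75 = 0x85.
P[1]: T = 0x0A, S = E(K, T) = 0x76; 0xAC ⊕ 0x76 = 0xDA.
P[2]: T = 0x0B, S = E(K, T) = 0x77; 0xDE ⊕ 0x77 = 0xA9.

P[0] = 0x85, P[1] = 0xDA, P[2] = 0xA9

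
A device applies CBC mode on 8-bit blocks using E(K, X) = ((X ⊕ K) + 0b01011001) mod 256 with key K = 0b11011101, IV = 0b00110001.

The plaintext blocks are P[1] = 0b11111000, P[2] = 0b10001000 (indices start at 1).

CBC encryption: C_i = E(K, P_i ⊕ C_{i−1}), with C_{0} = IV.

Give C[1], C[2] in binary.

C[1] = 0b01101101, C[2] = 0b10010001

C[1]: P[1] ⊕ 0b00110001 = 0b11001001; E(K, 0b11001001) = 0b01101101.
C[2]: P[2] ⊕ 0b01101101 = 0b11100101; E(K, 0b11100101) = 0b10010001.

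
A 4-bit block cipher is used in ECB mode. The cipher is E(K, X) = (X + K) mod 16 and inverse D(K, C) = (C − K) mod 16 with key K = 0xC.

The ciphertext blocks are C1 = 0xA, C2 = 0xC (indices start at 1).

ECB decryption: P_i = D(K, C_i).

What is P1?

P1 = 0xE

P1: D(K, 0xA) = 0xE.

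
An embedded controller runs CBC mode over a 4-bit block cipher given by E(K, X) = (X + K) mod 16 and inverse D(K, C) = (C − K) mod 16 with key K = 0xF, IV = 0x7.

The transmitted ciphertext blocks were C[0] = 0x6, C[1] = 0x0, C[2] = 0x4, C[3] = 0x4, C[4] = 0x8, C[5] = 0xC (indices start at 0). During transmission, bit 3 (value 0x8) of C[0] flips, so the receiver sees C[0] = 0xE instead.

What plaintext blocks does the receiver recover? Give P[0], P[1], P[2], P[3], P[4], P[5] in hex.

CBC decryption: P_i = D(K, C_i) ⊕ C_{i−1}, with C_{−1} = IV.
Only C[0] changed, to 0xE. In CBC, a change in C_i garbles P_i and flips the same bit in P_{i+1}. Decrypting the received ciphertext:
P[0]: D(K, 0xE) = 0xF; 0xF ⊕ 0x7 = 0x8.
P[1]: D(K, 0x0) = 0x1; 0x1 ⊕ 0xE = 0xF.
P[2]: D(K, 0x4) = 0x5; 0x5 ⊕ 0x0 = 0x5.
P[3]: D(K, 0x4) = 0x5; 0x5 ⊕ 0x4 = 0x1.
P[4]: D(K, 0x8) = 0x9; 0x9 ⊕ 0x4 = 0xD.
P[5]: D(K, 0xC) = 0xD; 0xD ⊕ 0x8 = 0x5.
Blocks that differ from the original plaintext: P[0], P[1].

P[0] = 0x8, P[1] = 0xF, P[2] = 0x5, P[3] = 0x1, P[4] = 0xD, P[5] = 0x5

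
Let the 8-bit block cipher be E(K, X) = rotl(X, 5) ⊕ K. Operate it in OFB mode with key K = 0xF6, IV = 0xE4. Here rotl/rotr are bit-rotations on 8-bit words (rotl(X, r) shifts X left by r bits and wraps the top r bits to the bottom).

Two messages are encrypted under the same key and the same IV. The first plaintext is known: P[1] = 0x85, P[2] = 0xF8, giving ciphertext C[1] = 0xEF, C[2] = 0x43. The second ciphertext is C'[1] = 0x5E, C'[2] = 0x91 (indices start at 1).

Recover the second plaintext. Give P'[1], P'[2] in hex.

In OFB with a reused IV, both messages share the same keystream S_i, so C_i ⊕ C'_i = P_i ⊕ P'_i and thus P'_i = P_i ⊕ C_i ⊕ C'_i.
P'[1]: 0x85 ⊕ 0xEF ⊕ 0x5E = 0x34.
P'[2]: 0xF8 ⊕ 0x43 ⊕ 0x91 = 0x2A.

P'[1] = 0x34, P'[2] = 0x2A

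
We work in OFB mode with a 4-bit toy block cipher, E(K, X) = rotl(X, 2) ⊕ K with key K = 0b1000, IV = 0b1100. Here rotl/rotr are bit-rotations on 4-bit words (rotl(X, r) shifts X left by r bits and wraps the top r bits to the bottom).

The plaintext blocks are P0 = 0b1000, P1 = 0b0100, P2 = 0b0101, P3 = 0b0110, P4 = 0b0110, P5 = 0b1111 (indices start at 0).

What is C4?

C4 = 0b1101

OFB encryption: S_i = E(K, S_{i−1}) with S_{−1} = IV; C_i = P_i ⊕ S_i.
C0: S = E(K, 0b1100) = 0b1011; 0b1000 ⊕ 0b1011 = 0b0011.
C1: S = E(K, 0b1011) = 0b0110; 0b0100 ⊕ 0b0110 = 0b0010.
C2: S = E(K, 0b0110) = 0b0001; 0b0101 ⊕ 0b0001 = 0b0100.
C3: S = E(K, 0b0001) = 0b1100; 0b0110 ⊕ 0b1100 = 0b1010.
C4: S = E(K, 0b1100) = 0b1011; 0b0110 ⊕ 0b1011 = 0b1101.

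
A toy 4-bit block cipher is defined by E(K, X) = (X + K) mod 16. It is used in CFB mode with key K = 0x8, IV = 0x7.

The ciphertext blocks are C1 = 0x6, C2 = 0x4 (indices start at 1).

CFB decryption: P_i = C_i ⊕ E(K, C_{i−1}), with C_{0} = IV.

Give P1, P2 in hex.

P1 = 0x9, P2 = 0xA

P1: E(K, 0x7) = 0xF; 0x6 ⊕ 0xF = 0x9.
P2: E(K, 0x6) = 0xE; 0x4 ⊕ 0xE = 0xA.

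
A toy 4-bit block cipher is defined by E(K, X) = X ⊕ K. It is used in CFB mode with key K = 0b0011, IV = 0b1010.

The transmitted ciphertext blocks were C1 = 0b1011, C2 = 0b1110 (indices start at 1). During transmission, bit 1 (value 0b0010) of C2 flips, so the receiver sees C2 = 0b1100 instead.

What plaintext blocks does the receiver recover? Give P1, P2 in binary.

P1 = 0b0010, P2 = 0b0100

CFB decryption: P_i = C_i ⊕ E(K, C_{i−1}), with C_{0} = IV.
Only C2 changed, to 0b1100. In CFB, a change in C_i flips the same bit in P_i and garbles P_{i+1}. Decrypting the received ciphertext:
P1: E(K, 0b1010) = 0b1001; 0b1011 ⊕ 0b1001 = 0b0010.
P2: E(K, 0b1011) = 0b1000; 0b1100 ⊕ 0b1000 = 0b0100.
Blocks that differ from the original plaintext: P2.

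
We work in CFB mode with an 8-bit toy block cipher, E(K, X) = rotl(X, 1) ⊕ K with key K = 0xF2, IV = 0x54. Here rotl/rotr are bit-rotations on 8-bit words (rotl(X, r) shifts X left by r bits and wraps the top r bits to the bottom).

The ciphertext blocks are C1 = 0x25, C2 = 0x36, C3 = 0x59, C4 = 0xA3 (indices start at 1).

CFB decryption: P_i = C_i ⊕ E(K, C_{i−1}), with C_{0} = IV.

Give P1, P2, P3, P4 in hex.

P1 = 0x7F, P2 = 0x8E, P3 = 0xC7, P4 = 0xE3

P1: E(K, 0x54) = 0x5A; 0x25 ⊕ 0x5A = 0x7F.
P2: E(K, 0x25) = 0xB8; 0x36 ⊕ 0xB8 = 0x8E.
P3: E(K, 0x36) = 0x9E; 0x59 ⊕ 0x9E = 0xC7.
P4: E(K, 0x59) = 0x40; 0xA3 ⊕ 0x40 = 0xE3.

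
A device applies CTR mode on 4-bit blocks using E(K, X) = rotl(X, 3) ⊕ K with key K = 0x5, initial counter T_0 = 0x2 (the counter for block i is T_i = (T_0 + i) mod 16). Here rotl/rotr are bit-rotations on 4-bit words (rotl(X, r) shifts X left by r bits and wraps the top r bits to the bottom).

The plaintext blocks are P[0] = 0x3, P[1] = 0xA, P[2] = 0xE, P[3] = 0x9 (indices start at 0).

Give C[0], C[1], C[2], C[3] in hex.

C[0] = 0x7, C[1] = 0x6, C[2] = 0x9, C[3] = 0x6

CTR encryption: S_i = E(K, T_i) where T_i is the counter for block i; C_i = P_i ⊕ S_i.
C[0]: T = 0x2, S = E(K, T) = 0x4; 0x3 ⊕ 0x4 = 0x7.
C[1]: T = 0x3, S = E(K, T) = 0xC; 0xA ⊕ 0xC = 0x6.
C[2]: T = 0x4, S = E(K, T) = 0x7; 0xE ⊕ 0x7 = 0x9.
C[3]: T = 0x5, S = E(K, T) = 0xF; 0x9 ⊕ 0xF = 0x6.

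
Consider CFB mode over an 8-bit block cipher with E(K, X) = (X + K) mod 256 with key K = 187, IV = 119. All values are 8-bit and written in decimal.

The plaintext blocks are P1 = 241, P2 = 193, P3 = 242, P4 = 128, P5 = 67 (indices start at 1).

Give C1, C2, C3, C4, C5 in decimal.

C1 = 195, C2 = 191, C3 = 136, C4 = 195, C5 = 61

CFB encryption: C_i = P_i ⊕ E(K, C_{i−1}), with C_{0} = IV.
C1: E(K, 119) = 50; 241 ⊕ 50 = 195.
C2: E(K, 195) = 126; 193 ⊕ 126 = 191.
C3: E(K, 191) = 122; 242 ⊕ 122 = 136.
C4: E(K, 136) = 67; 128 ⊕ 67 = 195.
C5: E(K, 195) = 126; 67 ⊕ 126 = 61.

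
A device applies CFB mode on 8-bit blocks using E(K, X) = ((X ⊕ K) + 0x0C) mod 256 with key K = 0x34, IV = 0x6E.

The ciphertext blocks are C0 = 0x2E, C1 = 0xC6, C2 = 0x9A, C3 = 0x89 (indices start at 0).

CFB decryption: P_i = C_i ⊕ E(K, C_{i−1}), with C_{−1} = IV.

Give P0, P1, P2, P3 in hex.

P0 = 0x48, P1 = 0xE0, P2 = 0x64, P3 = 0x33

P0: E(K, 0x6E) = 0x66; 0x2E ⊕ 0x66 = 0x48.
P1: E(K, 0x2E) = 0x26; 0xC6 ⊕ 0x26 = 0xE0.
P2: E(K, 0xC6) = 0xFE; 0x9A ⊕ 0xFE = 0x64.
P3: E(K, 0x9A) = 0xBA; 0x89 ⊕ 0xBA = 0x33.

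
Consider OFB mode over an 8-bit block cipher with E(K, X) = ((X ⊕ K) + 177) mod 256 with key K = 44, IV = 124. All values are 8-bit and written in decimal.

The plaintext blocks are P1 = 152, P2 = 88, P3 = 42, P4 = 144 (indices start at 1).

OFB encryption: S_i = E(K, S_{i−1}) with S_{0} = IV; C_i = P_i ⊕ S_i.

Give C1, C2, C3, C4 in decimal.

C1 = 153, C2 = 134, C3 = 137, C4 = 208

C1: S = E(K, 124) = 1; 152 ⊕ 1 = 153.
C2: S = E(K, 1) = 222; 88 ⊕ 222 = 134.
C3: S = E(K, 222) = 163; 42 ⊕ 163 = 137.
C4: S = E(K, 163) = 64; 144 ⊕ 64 = 208.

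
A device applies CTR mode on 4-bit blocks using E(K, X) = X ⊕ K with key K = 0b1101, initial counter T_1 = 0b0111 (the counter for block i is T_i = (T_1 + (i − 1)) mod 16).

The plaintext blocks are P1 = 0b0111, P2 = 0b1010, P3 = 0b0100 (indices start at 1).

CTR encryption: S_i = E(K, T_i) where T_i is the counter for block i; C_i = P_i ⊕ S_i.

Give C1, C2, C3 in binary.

C1: T = 0b0111, S = E(K, T) = 0b1010; 0b0111 ⊕ 0b1010 = 0b1101.
C2: T = 0b1000, S = E(K, T) = 0b0101; 0b1010 ⊕ 0b0101 = 0b1111.
C3: T = 0b1001, S = E(K, T) = 0b0100; 0b0100 ⊕ 0b0100 = 0b0000.

C1 = 0b1101, C2 = 0b1111, C3 = 0b0000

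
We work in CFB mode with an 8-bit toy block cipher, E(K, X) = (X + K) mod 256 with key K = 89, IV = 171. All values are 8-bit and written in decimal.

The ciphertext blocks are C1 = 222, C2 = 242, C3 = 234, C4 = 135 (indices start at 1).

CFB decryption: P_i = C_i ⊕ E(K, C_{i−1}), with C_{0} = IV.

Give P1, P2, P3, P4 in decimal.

P1: E(K, 171) = 4; 222 ⊕ 4 = 218.
P2: E(K, 222) = 55; 242 ⊕ 55 = 197.
P3: E(K, 242) = 75; 234 ⊕ 75 = 161.
P4: E(K, 234) = 67; 135 ⊕ 67 = 196.

P1 = 218, P2 = 197, P3 = 161, P4 = 196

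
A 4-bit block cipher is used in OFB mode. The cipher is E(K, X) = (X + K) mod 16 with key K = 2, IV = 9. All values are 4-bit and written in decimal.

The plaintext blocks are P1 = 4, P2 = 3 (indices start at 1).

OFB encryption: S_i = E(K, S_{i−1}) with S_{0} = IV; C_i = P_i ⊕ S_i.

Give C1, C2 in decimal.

C1: S = E(K, 9) = 11; 4 ⊕ 11 = 15.
C2: S = E(K, 11) = 13; 3 ⊕ 13 = 14.

C1 = 15, C2 = 14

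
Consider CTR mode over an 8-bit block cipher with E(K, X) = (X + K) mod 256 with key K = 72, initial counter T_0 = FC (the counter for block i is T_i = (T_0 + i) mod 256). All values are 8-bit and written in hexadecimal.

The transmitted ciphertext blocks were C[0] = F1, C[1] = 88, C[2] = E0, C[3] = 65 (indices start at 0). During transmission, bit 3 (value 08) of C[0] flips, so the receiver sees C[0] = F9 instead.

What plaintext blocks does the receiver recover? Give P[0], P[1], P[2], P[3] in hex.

P[0] = 97, P[1] = E7, P[2] = 90, P[3] = 14

CTR decryption: S_i = E(K, T_i) where T_i is the counter for block i; P_i = C_i ⊕ S_i.
Only C[0] changed, to F9. In CTR, a change in C_i flips the same bit in P_i only; the keystream is unaffected. Decrypting the received ciphertext:
P[0]: T = FC, S = E(K, T) = 6E; F9 ⊕ 6E = 97.
P[1]: T = FD, S = E(K, T) = 6F; 88 ⊕ 6F = E7.
P[2]: T = FE, S = E(K, T) = 70; E0 ⊕ 70 = 90.
P[3]: T = FF, S = E(K, T) = 71; 65 ⊕ 71 = 14.
Blocks that differ from the original plaintext: P[0].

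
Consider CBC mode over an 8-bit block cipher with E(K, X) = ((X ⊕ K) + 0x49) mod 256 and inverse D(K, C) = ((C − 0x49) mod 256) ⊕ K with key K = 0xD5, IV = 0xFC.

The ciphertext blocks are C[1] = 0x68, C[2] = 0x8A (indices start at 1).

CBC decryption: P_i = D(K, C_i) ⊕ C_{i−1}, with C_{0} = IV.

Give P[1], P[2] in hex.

P[1]: D(K, 0x68) = 0xCA; 0xCA ⊕ 0xFC = 0x36.
P[2]: D(K, 0x8A) = 0x94; 0x94 ⊕ 0x68 = 0xFC.

P[1] = 0x36, P[2] = 0xFC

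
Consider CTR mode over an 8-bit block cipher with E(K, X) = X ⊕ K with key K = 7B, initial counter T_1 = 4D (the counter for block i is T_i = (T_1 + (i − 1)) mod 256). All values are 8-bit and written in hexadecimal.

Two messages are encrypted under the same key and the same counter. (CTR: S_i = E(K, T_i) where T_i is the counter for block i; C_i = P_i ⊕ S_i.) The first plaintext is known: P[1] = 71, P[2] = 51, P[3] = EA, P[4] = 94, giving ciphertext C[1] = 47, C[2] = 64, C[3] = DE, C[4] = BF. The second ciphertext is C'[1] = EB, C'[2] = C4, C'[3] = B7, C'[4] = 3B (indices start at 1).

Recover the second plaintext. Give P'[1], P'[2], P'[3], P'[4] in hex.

In CTR with a reused counter, both messages share the same keystream S_i, so C_i ⊕ C'_i = P_i ⊕ P'_i and thus P'_i = P_i ⊕ C_i ⊕ C'_i.
P'[1]: 71 ⊕ 47 ⊕ EB = DD.
P'[2]: 51 ⊕ 64 ⊕ C4 = F1.
P'[3]: EA ⊕ DE ⊕ B7 = 83.
P'[4]: 94 ⊕ BF ⊕ 3B = 10.

P'[1] = DD, P'[2] = F1, P'[3] = 83, P'[4] = 10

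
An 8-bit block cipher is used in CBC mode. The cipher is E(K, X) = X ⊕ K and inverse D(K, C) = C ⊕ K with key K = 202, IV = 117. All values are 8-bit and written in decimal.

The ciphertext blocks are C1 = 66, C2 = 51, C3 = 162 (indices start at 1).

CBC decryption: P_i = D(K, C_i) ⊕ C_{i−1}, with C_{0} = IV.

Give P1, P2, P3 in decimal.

P1 = 253, P2 = 187, P3 = 91

P1: D(K, 66) = 136; 136 ⊕ 117 = 253.
P2: D(K, 51) = 249; 249 ⊕ 66 = 187.
P3: D(K, 162) = 104; 104 ⊕ 51 = 91.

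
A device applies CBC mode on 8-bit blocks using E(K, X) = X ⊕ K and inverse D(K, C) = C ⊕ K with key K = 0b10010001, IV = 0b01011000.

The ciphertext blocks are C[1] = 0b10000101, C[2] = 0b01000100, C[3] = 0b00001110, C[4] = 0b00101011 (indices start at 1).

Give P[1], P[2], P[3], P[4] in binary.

P[1] = 0b01001100, P[2] = 0b01010000, P[3] = 0b11011011, P[4] = 0b10110100

CBC decryption: P_i = D(K, C_i) ⊕ C_{i−1}, with C_{0} = IV.
P[1]: D(K, 0b10000101) = 0b00010100; 0b00010100 ⊕ 0b01011000 = 0b01001100.
P[2]: D(K, 0b01000100) = 0b11010101; 0b11010101 ⊕ 0b10000101 = 0b01010000.
P[3]: D(K, 0b00001110) = 0b10011111; 0b10011111 ⊕ 0b01000100 = 0b11011011.
P[4]: D(K, 0b00101011) = 0b10111010; 0b10111010 ⊕ 0b00001110 = 0b10110100.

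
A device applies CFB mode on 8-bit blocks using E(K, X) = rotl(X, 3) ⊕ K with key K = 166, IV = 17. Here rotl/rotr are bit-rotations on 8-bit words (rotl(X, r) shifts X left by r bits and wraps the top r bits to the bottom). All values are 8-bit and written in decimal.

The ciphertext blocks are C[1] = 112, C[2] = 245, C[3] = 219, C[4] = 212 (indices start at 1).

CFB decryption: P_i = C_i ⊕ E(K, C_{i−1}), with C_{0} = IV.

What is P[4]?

P[4]: E(K, 219) = 120; 212 ⊕ 120 = 172.

P[4] = 172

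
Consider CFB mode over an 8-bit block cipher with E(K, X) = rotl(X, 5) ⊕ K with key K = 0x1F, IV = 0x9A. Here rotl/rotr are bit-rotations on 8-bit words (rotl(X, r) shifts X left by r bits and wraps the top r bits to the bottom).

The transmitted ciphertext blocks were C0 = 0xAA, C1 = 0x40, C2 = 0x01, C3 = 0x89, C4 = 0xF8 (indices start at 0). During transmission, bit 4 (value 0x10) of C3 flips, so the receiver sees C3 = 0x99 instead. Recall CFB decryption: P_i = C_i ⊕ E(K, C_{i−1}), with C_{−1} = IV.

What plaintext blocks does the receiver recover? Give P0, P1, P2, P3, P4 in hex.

P0 = 0xE6, P1 = 0x0A, P2 = 0x16, P3 = 0xA6, P4 = 0xD4

Only C3 changed, to 0x99. In CFB, a change in C_i flips the same bit in P_i and garbles P_{i+1}. Decrypting the received ciphertext:
P0: E(K, 0x9A) = 0x4C; 0xAA ⊕ 0x4C = 0xE6.
P1: E(K, 0xAA) = 0x4A; 0x40 ⊕ 0x4A = 0x0A.
P2: E(K, 0x40) = 0x17; 0x01 ⊕ 0x17 = 0x16.
P3: E(K, 0x01) = 0x3F; 0x99 ⊕ 0x3F = 0xA6.
P4: E(K, 0x99) = 0x2C; 0xF8 ⊕ 0x2C = 0xD4.
Blocks that differ from the original plaintext: P3, P4.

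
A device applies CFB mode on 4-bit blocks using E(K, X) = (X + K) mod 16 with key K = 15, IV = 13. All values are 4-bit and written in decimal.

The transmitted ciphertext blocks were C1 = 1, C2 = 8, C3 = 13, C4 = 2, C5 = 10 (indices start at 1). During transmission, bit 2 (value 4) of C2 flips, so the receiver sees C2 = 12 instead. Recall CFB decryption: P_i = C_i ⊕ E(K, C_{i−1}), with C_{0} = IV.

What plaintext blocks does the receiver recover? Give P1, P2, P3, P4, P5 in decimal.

Only C2 changed, to 12. In CFB, a change in C_i flips the same bit in P_i and garbles P_{i+1}. Decrypting the received ciphertext:
P1: E(K, 13) = 12; 1 ⊕ 12 = 13.
P2: E(K, 1) = 0; 12 ⊕ 0 = 12.
P3: E(K, 12) = 11; 13 ⊕ 11 = 6.
P4: E(K, 13) = 12; 2 ⊕ 12 = 14.
P5: E(K, 2) = 1; 10 ⊕ 1 = 11.
Blocks that differ from the original plaintext: P2, P3.

P1 = 13, P2 = 12, P3 = 6, P4 = 14, P5 = 11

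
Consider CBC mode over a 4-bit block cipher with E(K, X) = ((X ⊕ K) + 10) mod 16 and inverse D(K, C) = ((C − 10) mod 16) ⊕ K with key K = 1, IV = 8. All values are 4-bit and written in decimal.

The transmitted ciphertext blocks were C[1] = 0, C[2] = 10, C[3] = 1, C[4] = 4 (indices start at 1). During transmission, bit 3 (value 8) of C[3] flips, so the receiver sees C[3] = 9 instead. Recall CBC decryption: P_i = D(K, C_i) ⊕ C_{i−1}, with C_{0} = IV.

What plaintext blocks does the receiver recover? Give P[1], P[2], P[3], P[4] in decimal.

P[1] = 15, P[2] = 1, P[3] = 4, P[4] = 2

Only C[3] changed, to 9. In CBC, a change in C_i garbles P_i and flips the same bit in P_{i+1}. Decrypting the received ciphertext:
P[1]: D(K, 0) = 7; 7 ⊕ 8 = 15.
P[2]: D(K, 10) = 1; 1 ⊕ 0 = 1.
P[3]: D(K, 9) = 14; 14 ⊕ 10 = 4.
P[4]: D(K, 4) = 11; 11 ⊕ 9 = 2.
Blocks that differ from the original plaintext: P[3], P[4].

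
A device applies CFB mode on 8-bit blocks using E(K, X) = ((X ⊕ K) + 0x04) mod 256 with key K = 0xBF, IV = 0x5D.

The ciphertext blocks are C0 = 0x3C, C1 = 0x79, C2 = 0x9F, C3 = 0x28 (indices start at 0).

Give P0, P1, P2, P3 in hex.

CFB decryption: P_i = C_i ⊕ E(K, C_{i−1}), with C_{−1} = IV.
P0: E(K, 0x5D) = 0xE6; 0x3C ⊕ 0xE6 = 0xDA.
P1: E(K, 0x3C) = 0x87; 0x79 ⊕ 0x87 = 0xFE.
P2: E(K, 0x79) = 0xCA; 0x9F ⊕ 0xCA = 0x55.
P3: E(K, 0x9F) = 0x24; 0x28 ⊕ 0x24 = 0x0C.

P0 = 0xDA, P1 = 0xFE, P2 = 0x55, P3 = 0x0C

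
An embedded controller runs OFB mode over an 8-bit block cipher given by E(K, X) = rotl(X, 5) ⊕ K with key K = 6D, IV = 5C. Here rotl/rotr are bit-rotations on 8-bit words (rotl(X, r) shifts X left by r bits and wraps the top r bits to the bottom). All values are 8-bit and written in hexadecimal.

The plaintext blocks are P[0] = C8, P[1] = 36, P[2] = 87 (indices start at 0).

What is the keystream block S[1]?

B1

OFB encryption: S_i = E(K, S_{i−1}) with S_{−1} = IV; C_i = P_i ⊕ S_i.
C[0]: S = E(K, 5C) = E6; C8 ⊕ E6 = 2E.
C[1]: S = E(K, E6) = B1; 36 ⊕ B1 = 87.
So S[1] = B1.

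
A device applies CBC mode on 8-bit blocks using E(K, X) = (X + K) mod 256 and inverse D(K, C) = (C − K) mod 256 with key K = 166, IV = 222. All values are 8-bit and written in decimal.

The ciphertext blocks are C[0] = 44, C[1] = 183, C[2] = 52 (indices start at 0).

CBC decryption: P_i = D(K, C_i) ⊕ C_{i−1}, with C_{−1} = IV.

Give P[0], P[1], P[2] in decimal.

P[0]: D(K, 44) = 134; 134 ⊕ 222 = 88.
P[1]: D(K, 183) = 17; 17 ⊕ 44 = 61.
P[2]: D(K, 52) = 142; 142 ⊕ 183 = 57.

P[0] = 88, P[1] = 61, P[2] = 57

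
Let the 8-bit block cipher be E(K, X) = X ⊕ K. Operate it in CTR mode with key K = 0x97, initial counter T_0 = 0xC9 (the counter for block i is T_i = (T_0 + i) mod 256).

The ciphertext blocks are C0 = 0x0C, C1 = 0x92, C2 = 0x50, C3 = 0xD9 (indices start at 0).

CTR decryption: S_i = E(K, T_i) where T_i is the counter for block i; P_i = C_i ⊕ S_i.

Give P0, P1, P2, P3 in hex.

P0 = 0x52, P1 = 0xCF, P2 = 0x0C, P3 = 0x82

P0: T = 0xC9, S = E(K, T) = 0x5E; 0x0C ⊕ 0x5E = 0x52.
P1: T = 0xCA, S = E(K, T) = 0x5D; 0x92 ⊕ 0x5D = 0xCF.
P2: T = 0xCB, S = E(K, T) = 0x5C; 0x50 ⊕ 0x5C = 0x0C.
P3: T = 0xCC, S = E(K, T) = 0x5B; 0xD9 ⊕ 0x5B = 0x82.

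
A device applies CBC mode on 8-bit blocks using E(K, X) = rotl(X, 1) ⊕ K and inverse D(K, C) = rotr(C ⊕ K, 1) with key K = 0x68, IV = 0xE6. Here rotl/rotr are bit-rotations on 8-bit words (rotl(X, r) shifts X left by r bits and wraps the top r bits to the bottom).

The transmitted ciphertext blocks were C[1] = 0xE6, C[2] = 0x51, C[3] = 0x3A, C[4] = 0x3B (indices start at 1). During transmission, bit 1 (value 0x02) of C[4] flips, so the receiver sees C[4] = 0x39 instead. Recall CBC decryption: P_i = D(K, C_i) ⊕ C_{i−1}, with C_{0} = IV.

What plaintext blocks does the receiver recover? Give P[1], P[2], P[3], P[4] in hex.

P[1] = 0xA1, P[2] = 0x7A, P[3] = 0x78, P[4] = 0x92

Only C[4] changed, to 0x39. In CBC, a change in C_i garbles P_i and flips the same bit in P_{i+1}. Decrypting the received ciphertext:
P[1]: D(K, 0xE6) = 0x47; 0x47 ⊕ 0xE6 = 0xA1.
P[2]: D(K, 0x51) = 0x9C; 0x9C ⊕ 0xE6 = 0x7A.
P[3]: D(K, 0x3A) = 0x29; 0x29 ⊕ 0x51 = 0x78.
P[4]: D(K, 0x39) = 0xA8; 0xA8 ⊕ 0x3A = 0x92.
Blocks that differ from the original plaintext: P[4].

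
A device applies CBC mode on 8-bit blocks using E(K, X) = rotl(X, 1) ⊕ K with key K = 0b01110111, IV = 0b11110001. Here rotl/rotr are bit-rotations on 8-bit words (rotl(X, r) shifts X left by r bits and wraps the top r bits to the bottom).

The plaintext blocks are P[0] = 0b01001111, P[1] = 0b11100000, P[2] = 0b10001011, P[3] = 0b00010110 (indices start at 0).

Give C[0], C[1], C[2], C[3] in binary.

CBC encryption: C_i = E(K, P_i ⊕ C_{i−1}), with C_{−1} = IV.
C[0]: P[0] ⊕ 0b11110001 = 0b10111110; E(K, 0b10111110) = 0b00001010.
C[1]: P[1] ⊕ 0b00001010 = 0b11101010; E(K, 0b11101010) = 0b10100010.
C[2]: P[2] ⊕ 0b10100010 = 0b00101001; E(K, 0b00101001) = 0b00100101.
C[3]: P[3] ⊕ 0b00100101 = 0b00110011; E(K, 0b00110011) = 0b00010001.

C[0] = 0b00001010, C[1] = 0b10100010, C[2] = 0b00100101, C[3] = 0b00010001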